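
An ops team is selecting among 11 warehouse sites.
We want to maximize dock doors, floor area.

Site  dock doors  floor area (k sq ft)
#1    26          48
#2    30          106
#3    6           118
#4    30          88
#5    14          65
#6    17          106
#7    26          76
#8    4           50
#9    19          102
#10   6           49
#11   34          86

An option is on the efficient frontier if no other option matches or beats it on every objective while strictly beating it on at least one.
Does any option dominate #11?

No

#1: worse on dock doors (26 vs 34).
#2: worse on dock doors (30 vs 34).
#3: worse on dock doors (6 vs 34).
#4: worse on dock doors (30 vs 34).
#5: worse on dock doors (14 vs 34).
#6: worse on dock doors (17 vs 34).
#7: worse on dock doors (26 vs 34).
#8: worse on dock doors (4 vs 34).
#9: worse on dock doors (19 vs 34).
#10: worse on dock doors (6 vs 34).
No option is at least as good as #11 on every objective and strictly better on one.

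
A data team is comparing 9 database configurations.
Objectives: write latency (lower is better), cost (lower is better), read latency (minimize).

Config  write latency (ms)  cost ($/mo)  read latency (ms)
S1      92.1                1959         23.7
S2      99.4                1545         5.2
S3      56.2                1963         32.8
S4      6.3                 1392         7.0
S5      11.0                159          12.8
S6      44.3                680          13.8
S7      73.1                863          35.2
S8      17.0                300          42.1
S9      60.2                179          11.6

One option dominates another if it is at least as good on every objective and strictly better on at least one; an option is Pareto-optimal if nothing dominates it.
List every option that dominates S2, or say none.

none

S1: worse on cost (1959 vs 1545).
S3: worse on cost (1963 vs 1545).
S4: worse on read latency (7.0 vs 5.2).
S5: worse on read latency (12.8 vs 5.2).
S6: worse on read latency (13.8 vs 5.2).
S7: worse on read latency (35.2 vs 5.2).
S8: worse on read latency (42.1 vs 5.2).
S9: worse on read latency (11.6 vs 5.2).
No option dominates S2.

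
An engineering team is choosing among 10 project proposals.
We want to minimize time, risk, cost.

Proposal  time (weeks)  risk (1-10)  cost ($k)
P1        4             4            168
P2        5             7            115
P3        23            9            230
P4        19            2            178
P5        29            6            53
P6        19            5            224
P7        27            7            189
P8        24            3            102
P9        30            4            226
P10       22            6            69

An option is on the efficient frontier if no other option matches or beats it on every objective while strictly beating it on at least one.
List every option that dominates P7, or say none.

P1, P2, P4, P8, P10

P1: time 4≤27, risk 4≤7, cost 168≤189 — dominates P7.
P2: time 5≤27, risk 7≤7, cost 115≤189 — dominates P7.
P4: time 19≤27, risk 2≤7, cost 178≤189 — dominates P7.
P8: time 24≤27, risk 3≤7, cost 102≤189 — dominates P7.
P10: time 22≤27, risk 6≤7, cost 69≤189 — dominates P7.
Others (P3, P5, P6, P9) are each worse than P7 on at least one objective.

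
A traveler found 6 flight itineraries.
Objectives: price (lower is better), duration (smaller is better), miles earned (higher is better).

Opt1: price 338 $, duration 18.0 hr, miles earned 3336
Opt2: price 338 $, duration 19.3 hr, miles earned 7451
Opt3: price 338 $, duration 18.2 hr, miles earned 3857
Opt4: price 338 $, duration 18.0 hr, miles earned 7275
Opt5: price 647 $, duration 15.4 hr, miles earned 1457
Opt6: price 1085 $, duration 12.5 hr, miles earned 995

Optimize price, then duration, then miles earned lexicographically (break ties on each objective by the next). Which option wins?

First minimize price: best is 338, kept {Opt1, Opt2, Opt3, Opt4}.
Then minimize duration: best is 18.0, kept {Opt1, Opt4}.
Then maximize miles earned: best is 7275, kept {Opt4}.

Opt4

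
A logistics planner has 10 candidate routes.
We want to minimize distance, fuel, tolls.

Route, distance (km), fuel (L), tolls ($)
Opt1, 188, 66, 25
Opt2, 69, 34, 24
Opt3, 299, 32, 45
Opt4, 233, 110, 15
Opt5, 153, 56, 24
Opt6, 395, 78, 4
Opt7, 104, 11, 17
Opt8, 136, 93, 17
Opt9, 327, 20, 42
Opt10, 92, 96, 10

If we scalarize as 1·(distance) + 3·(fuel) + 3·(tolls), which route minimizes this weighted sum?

Opt7

Opt1: 1·188 + 3·66 + 3·25 = 461
Opt2: 1·69 + 3·34 + 3·24 = 243
Opt3: 1·299 + 3·32 + 3·45 = 530
Opt4: 1·233 + 3·110 + 3·15 = 608
Opt5: 1·153 + 3·56 + 3·24 = 393
Opt6: 1·395 + 3·78 + 3·4 = 641
Opt7: 1·104 + 3·11 + 3·17 = 188
Opt8: 1·136 + 3·93 + 3·17 = 466
Opt9: 1·327 + 3·20 + 3·42 = 513
Opt10: 1·92 + 3·96 + 3·10 = 410
Lowest: Opt7 at 188.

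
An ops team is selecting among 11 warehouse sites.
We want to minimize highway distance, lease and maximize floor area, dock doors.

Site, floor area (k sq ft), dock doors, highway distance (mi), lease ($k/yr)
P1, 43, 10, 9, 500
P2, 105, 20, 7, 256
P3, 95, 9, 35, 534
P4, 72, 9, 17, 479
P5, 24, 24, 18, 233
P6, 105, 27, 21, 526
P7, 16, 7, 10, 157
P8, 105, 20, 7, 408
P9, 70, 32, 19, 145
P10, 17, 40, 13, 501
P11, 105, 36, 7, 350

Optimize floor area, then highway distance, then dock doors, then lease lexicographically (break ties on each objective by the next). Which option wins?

P11

First maximize floor area: best is 105, kept {P2, P6, P8, P11}.
Then minimize highway distance: best is 7, kept {P2, P8, P11}.
Then maximize dock doors: best is 36, kept {P11}.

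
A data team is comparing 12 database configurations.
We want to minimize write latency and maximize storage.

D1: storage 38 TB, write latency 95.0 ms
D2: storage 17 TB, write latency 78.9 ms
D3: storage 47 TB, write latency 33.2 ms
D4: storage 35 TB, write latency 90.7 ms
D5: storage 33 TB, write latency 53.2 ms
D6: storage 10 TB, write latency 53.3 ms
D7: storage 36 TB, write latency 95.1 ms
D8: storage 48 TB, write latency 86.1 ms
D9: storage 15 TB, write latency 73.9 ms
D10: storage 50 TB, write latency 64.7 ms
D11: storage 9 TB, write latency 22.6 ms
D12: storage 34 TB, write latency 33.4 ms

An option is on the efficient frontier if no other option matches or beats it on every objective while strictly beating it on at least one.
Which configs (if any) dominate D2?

D3, D5, D10, D12

D3: storage 47≥17, write latency 33.2≤78.9 — dominates D2.
D5: storage 33≥17, write latency 53.2≤78.9 — dominates D2.
D10: storage 50≥17, write latency 64.7≤78.9 — dominates D2.
D12: storage 34≥17, write latency 33.4≤78.9 — dominates D2.
Others (D1, D4, D6, D7, D8, D9, D11) are each worse than D2 on at least one objective.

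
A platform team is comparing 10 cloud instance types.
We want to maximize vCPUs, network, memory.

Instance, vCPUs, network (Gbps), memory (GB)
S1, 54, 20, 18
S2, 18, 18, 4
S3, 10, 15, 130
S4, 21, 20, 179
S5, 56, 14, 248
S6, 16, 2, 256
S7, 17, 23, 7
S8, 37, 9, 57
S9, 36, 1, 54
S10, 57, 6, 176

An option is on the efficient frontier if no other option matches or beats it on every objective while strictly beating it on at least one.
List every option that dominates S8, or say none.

S5

S5: vCPUs 56≥37, network 14≥9, memory 248≥57 — dominates S8.
Others (S1, S2, S3, S4, S6, S7, S9, S10) are each worse than S8 on at least one objective.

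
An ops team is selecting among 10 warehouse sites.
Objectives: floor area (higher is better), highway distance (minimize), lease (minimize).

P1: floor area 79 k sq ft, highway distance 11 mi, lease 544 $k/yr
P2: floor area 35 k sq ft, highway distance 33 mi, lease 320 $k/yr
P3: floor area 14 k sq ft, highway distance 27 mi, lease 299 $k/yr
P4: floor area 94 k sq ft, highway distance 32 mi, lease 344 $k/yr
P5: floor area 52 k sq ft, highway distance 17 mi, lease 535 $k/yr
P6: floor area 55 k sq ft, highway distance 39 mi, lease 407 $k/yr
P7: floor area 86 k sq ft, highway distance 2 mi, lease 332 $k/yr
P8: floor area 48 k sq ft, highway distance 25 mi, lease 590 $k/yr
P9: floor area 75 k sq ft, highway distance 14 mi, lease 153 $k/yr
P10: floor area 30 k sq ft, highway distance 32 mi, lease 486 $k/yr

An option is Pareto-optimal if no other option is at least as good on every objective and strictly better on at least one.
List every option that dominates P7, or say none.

P1: worse on floor area (79 vs 86).
P2: worse on floor area (35 vs 86).
P3: worse on floor area (14 vs 86).
P4: worse on highway distance (32 vs 2).
P5: worse on floor area (52 vs 86).
P6: worse on floor area (55 vs 86).
P8: worse on floor area (48 vs 86).
P9: worse on floor area (75 vs 86).
P10: worse on floor area (30 vs 86).
No option dominates P7.

none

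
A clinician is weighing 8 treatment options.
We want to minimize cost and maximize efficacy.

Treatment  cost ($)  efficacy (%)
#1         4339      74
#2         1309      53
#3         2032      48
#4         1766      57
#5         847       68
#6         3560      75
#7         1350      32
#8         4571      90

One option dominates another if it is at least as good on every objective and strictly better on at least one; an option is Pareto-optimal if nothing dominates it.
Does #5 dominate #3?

#5 vs #3: cost 847≤2032, efficacy 68≥48 — #5 is at least as good on every objective with at least one strict improvement.

Yes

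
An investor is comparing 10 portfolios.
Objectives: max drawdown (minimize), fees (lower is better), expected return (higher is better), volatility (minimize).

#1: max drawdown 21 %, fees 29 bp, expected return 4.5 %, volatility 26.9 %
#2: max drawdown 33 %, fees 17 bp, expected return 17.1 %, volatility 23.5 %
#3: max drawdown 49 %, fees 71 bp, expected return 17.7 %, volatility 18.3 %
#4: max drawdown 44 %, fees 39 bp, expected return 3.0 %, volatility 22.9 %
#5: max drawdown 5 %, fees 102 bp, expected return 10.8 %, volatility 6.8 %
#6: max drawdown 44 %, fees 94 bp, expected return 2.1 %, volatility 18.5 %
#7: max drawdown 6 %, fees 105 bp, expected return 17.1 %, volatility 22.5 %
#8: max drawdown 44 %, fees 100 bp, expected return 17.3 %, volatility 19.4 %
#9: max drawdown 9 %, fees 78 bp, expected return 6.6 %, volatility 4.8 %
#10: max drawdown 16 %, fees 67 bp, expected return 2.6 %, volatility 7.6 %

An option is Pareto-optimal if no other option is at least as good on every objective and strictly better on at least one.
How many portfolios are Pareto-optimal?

9

#1: not dominated.
#2: not dominated (best fees).
#3: not dominated (best expected return).
#4: not dominated.
#5: not dominated (best max drawdown).
#6: dominated by #9 (max drawdown 9≤44, fees 78≤94, expected return 6.6≥2.1, volatility 4.8≤18.5).
#7: not dominated.
#8: not dominated.
#9: not dominated (best volatility).
#10: not dominated.
Pareto-optimal: #1, #2, #3, #4, #5, #7, #8, #9, #10 → 9.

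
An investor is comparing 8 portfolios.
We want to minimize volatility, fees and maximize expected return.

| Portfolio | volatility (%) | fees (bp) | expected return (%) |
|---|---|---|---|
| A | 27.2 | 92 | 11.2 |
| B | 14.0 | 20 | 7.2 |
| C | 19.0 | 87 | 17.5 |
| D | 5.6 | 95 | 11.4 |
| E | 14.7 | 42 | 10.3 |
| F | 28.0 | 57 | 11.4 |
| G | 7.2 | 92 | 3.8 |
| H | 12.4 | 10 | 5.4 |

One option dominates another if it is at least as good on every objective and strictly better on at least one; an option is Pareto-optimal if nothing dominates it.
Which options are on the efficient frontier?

B, C, D, E, F, G, H

A: dominated by C (volatility 19.0≤27.2, fees 87≤92, expected return 17.5≥11.2).
B: not dominated.
C: not dominated (best expected return).
D: not dominated (best volatility).
E: not dominated.
F: not dominated.
G: not dominated.
H: not dominated (best fees).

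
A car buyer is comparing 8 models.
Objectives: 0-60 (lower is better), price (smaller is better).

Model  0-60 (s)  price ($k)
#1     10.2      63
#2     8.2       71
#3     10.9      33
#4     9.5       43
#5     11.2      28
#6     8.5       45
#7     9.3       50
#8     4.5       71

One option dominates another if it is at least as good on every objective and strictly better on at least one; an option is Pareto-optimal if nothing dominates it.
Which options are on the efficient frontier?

#1: dominated by #4 (0-60 9.5≤10.2, price 43≤63).
#2: dominated by #8 (0-60 4.5≤8.2, price 71≤71).
#3: not dominated.
#4: not dominated.
#5: not dominated (best price).
#6: not dominated.
#7: dominated by #6 (0-60 8.5≤9.3, price 45≤50).
#8: not dominated (best 0-60).

#3, #4, #5, #6, #8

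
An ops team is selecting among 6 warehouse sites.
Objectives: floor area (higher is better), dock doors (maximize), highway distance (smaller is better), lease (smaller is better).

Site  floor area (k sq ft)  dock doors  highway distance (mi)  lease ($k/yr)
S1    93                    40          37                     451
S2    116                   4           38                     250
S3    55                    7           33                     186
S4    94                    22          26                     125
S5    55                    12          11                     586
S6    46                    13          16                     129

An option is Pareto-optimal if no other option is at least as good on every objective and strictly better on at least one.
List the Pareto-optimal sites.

S1, S2, S4, S5, S6

S1: not dominated (best dock doors).
S2: not dominated (best floor area).
S3: dominated by S4 (floor area 94≥55, dock doors 22≥7, highway distance 26≤33, lease 125≤186).
S4: not dominated (best lease).
S5: not dominated (best highway distance).
S6: not dominated.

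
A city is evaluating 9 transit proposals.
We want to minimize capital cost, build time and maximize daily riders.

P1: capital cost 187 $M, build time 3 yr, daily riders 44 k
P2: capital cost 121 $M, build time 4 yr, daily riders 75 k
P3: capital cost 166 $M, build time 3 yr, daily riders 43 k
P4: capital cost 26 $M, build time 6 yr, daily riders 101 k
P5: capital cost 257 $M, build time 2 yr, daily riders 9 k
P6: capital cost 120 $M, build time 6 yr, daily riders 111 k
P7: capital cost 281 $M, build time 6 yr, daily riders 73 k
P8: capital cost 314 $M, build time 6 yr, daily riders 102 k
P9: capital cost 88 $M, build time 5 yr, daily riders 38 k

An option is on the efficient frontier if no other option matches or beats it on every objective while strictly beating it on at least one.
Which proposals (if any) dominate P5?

P1: worse on build time (3 vs 2).
P2: worse on build time (4 vs 2).
P3: worse on build time (3 vs 2).
P4: worse on build time (6 vs 2).
P6: worse on build time (6 vs 2).
P7: worse on capital cost (281 vs 257).
P8: worse on capital cost (314 vs 257).
P9: worse on build time (5 vs 2).
No option dominates P5.

none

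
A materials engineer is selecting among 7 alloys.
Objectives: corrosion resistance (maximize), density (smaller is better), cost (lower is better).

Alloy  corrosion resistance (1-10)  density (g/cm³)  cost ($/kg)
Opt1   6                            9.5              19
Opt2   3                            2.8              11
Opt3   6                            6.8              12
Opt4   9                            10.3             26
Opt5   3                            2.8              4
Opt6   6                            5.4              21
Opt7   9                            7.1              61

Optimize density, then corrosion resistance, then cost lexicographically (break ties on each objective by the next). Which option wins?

Opt5

First minimize density: best is 2.8, kept {Opt2, Opt5}.
Then maximize corrosion resistance: best is 3, kept {Opt2, Opt5}.
Then minimize cost: best is 4, kept {Opt5}.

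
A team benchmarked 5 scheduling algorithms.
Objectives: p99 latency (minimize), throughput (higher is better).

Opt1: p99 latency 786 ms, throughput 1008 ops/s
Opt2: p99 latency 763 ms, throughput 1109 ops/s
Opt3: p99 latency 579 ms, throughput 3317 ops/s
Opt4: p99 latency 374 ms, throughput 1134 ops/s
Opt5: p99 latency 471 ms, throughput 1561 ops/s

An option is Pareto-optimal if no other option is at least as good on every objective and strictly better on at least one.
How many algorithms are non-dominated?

Opt1: dominated by Opt2 (p99 latency 763≤786, throughput 1109≥1008).
Opt2: dominated by Opt3 (p99 latency 579≤763, throughput 3317≥1109).
Opt3: not dominated (best throughput).
Opt4: not dominated (best p99 latency).
Opt5: not dominated.
Pareto-optimal: Opt3, Opt4, Opt5 → 3.

3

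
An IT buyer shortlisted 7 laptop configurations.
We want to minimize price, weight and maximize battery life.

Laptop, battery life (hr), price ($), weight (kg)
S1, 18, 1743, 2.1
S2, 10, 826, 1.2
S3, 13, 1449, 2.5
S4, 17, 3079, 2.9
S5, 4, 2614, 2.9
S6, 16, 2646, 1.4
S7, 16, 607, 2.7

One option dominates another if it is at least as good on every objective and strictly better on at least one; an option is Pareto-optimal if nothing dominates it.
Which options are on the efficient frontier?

S1: not dominated (best battery life).
S2: not dominated (best weight).
S3: not dominated.
S4: dominated by S1 (battery life 18≥17, price 1743≤3079, weight 2.1≤2.9).
S5: dominated by S1 (battery life 18≥4, price 1743≤2614, weight 2.1≤2.9).
S6: not dominated.
S7: not dominated (best price).

S1, S2, S3, S6, S7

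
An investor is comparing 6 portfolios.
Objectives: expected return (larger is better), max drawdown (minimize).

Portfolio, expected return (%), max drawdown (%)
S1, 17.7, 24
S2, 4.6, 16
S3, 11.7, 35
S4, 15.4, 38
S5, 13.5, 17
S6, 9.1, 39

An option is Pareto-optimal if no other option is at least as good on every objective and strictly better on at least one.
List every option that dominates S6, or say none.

S1, S3, S4, S5

S1: expected return 17.7≥9.1, max drawdown 24≤39 — dominates S6.
S3: expected return 11.7≥9.1, max drawdown 35≤39 — dominates S6.
S4: expected return 15.4≥9.1, max drawdown 38≤39 — dominates S6.
S5: expected return 13.5≥9.1, max drawdown 17≤39 — dominates S6.
Others (S2) are each worse than S6 on at least one objective.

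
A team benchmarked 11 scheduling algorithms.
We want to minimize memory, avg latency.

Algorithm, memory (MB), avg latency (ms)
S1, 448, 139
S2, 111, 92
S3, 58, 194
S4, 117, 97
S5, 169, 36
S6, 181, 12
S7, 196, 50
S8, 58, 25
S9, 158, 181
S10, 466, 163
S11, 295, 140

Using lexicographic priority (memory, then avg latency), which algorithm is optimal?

First minimize memory: best is 58, kept {S3, S8}.
Then minimize avg latency: best is 25, kept {S8}.

S8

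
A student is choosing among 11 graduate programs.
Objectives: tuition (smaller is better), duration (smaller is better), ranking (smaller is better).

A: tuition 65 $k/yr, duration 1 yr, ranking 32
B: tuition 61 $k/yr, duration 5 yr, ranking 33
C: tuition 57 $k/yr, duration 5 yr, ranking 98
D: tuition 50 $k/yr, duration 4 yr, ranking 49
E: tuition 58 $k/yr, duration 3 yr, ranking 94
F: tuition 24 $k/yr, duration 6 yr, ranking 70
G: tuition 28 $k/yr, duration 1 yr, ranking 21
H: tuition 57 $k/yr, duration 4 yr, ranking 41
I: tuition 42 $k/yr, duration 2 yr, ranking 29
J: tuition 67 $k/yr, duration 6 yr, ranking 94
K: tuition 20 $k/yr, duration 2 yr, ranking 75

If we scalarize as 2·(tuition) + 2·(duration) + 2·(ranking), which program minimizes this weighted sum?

G

A: 2·65 + 2·1 + 2·32 = 196
B: 2·61 + 2·5 + 2·33 = 198
C: 2·57 + 2·5 + 2·98 = 320
D: 2·50 + 2·4 + 2·49 = 206
E: 2·58 + 2·3 + 2·94 = 310
F: 2·24 + 2·6 + 2·70 = 200
G: 2·28 + 2·1 + 2·21 = 100
H: 2·57 + 2·4 + 2·41 = 204
I: 2·42 + 2·2 + 2·29 = 146
J: 2·67 + 2·6 + 2·94 = 334
K: 2·20 + 2·2 + 2·75 = 194
Lowest: G at 100.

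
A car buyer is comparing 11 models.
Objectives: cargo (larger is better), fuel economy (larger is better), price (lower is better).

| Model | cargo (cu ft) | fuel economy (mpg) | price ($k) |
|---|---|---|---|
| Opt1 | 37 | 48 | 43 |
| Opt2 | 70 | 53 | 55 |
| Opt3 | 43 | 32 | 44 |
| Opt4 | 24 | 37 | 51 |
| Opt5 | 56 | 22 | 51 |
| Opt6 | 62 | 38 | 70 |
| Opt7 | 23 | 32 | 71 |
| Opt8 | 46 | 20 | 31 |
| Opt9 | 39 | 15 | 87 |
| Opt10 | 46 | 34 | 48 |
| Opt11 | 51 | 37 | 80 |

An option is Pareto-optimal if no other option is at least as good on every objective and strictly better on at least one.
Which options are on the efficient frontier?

Opt1: not dominated.
Opt2: not dominated (best cargo).
Opt3: not dominated.
Opt4: dominated by Opt1 (cargo 37≥24, fuel economy 48≥37, price 43≤51).
Opt5: not dominated.
Opt6: dominated by Opt2 (cargo 70≥62, fuel economy 53≥38, price 55≤70).
Opt7: dominated by Opt1 (cargo 37≥23, fuel economy 48≥32, price 43≤71).
Opt8: not dominated (best price).
Opt9: dominated by Opt2 (cargo 70≥39, fuel economy 53≥15, price 55≤87).
Opt10: not dominated.
Opt11: dominated by Opt2 (cargo 70≥51, fuel economy 53≥37, price 55≤80).

Opt1, Opt2, Opt3, Opt5, Opt8, Opt10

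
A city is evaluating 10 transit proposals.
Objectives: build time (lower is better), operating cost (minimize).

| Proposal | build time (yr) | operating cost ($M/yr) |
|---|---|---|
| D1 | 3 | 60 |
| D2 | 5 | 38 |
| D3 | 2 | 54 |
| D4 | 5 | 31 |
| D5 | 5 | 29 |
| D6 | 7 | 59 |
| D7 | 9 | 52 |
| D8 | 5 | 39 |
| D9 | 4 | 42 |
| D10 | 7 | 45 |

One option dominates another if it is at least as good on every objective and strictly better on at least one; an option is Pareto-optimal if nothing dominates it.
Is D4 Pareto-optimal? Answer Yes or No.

No

D5 vs D4: build time 5≤5, operating cost 29≤31 — D5 is at least as good on every objective and strictly better on at least one, so D5 dominates D4.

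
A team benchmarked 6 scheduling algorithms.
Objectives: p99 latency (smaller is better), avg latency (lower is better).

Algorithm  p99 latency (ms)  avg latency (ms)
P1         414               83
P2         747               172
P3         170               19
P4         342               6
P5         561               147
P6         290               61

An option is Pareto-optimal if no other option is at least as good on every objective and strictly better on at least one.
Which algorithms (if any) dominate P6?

P3: p99 latency 170≤290, avg latency 19≤61 — dominates P6.
Others (P1, P2, P4, P5) are each worse than P6 on at least one objective.

P3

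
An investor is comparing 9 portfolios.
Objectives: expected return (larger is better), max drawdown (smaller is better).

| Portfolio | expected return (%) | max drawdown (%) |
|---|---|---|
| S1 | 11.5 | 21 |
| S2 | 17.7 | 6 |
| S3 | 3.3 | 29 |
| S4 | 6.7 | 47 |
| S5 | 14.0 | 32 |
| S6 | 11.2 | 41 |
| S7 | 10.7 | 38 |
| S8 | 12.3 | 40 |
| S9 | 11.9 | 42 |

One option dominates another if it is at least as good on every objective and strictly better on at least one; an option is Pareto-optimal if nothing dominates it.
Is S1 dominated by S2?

S2 vs S1: expected return 17.7≥11.5, max drawdown 6≤21 — S2 is at least as good on every objective with at least one strict improvement.

Yes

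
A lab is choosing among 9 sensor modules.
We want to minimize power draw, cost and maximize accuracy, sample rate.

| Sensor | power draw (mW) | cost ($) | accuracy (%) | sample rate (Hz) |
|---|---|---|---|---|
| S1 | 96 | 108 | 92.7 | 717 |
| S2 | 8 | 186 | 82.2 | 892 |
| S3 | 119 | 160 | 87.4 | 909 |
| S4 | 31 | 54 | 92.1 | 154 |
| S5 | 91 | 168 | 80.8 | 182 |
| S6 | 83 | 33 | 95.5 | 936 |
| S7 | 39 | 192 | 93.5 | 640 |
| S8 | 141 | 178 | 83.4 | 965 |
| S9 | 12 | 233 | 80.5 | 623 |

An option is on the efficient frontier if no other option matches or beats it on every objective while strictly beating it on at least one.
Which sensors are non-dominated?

S2, S4, S6, S7, S8

S1: dominated by S6 (power draw 83≤96, cost 33≤108, accuracy 95.5≥92.7, sample rate 936≥717).
S2: not dominated (best power draw).
S3: dominated by S6 (power draw 83≤119, cost 33≤160, accuracy 95.5≥87.4, sample rate 936≥909).
S4: not dominated.
S5: dominated by S6 (power draw 83≤91, cost 33≤168, accuracy 95.5≥80.8, sample rate 936≥182).
S6: not dominated (best cost).
S7: not dominated.
S8: not dominated (best sample rate).
S9: dominated by S2 (power draw 8≤12, cost 186≤233, accuracy 82.2≥80.5, sample rate 892≥623).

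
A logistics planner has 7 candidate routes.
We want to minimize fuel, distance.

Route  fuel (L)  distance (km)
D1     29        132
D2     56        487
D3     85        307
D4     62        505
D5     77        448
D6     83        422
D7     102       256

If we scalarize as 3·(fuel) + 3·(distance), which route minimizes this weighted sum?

D1: 3·29 + 3·132 = 483
D2: 3·56 + 3·487 = 1629
D3: 3·85 + 3·307 = 1176
D4: 3·62 + 3·505 = 1701
D5: 3·77 + 3·448 = 1575
D6: 3·83 + 3·422 = 1515
D7: 3·102 + 3·256 = 1074
Lowest: D1 at 483.

D1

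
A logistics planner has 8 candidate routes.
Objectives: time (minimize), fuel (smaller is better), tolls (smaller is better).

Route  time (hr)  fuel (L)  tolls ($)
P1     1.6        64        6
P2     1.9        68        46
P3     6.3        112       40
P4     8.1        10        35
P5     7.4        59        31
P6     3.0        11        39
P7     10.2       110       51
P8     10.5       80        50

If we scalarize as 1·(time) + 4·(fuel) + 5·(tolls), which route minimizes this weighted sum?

P1: 1·1.6 + 4·64 + 5·6 = 287.6
P2: 1·1.9 + 4·68 + 5·46 = 503.9
P3: 1·6.3 + 4·112 + 5·40 = 654.3
P4: 1·8.1 + 4·10 + 5·35 = 223.1
P5: 1·7.4 + 4·59 + 5·31 = 398.4
P6: 1·3.0 + 4·11 + 5·39 = 242.0
P7: 1·10.2 + 4·110 + 5·51 = 705.2
P8: 1·10.5 + 4·80 + 5·50 = 580.5
Lowest: P4 at 223.1.

P4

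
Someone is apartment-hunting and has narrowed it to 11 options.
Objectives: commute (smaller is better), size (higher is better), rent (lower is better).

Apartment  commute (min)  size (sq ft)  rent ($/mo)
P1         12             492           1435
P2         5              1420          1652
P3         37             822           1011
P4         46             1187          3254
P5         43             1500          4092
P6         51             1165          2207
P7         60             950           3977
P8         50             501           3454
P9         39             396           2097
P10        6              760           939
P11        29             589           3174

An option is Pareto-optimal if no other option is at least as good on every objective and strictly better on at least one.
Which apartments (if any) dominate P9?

P1: commute 12≤39, size 492≥396, rent 1435≤2097 — dominates P9.
P2: commute 5≤39, size 1420≥396, rent 1652≤2097 — dominates P9.
P3: commute 37≤39, size 822≥396, rent 1011≤2097 — dominates P9.
P10: commute 6≤39, size 760≥396, rent 939≤2097 — dominates P9.
Others (P4, P5, P6, P7, P8, P11) are each worse than P9 on at least one objective.

P1, P2, P3, P10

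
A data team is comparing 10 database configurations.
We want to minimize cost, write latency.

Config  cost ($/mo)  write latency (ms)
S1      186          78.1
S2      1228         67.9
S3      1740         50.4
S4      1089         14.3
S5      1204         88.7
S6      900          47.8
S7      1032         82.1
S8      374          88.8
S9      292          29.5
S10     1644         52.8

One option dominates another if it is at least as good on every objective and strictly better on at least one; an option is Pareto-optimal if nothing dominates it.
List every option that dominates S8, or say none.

S1, S9

S1: cost 186≤374, write latency 78.1≤88.8 — dominates S8.
S9: cost 292≤374, write latency 29.5≤88.8 — dominates S8.
Others (S2, S3, S4, S5, S6, S7, S10) are each worse than S8 on at least one objective.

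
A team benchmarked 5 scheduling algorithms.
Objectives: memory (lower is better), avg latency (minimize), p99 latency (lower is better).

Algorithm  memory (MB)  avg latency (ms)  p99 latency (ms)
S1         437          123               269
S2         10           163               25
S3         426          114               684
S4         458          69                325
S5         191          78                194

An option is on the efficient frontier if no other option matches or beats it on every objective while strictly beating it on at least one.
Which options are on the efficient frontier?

S1: dominated by S5 (memory 191≤437, avg latency 78≤123, p99 latency 194≤269).
S2: not dominated (best memory).
S3: dominated by S5 (memory 191≤426, avg latency 78≤114, p99 latency 194≤684).
S4: not dominated (best avg latency).
S5: not dominated.

S2, S4, S5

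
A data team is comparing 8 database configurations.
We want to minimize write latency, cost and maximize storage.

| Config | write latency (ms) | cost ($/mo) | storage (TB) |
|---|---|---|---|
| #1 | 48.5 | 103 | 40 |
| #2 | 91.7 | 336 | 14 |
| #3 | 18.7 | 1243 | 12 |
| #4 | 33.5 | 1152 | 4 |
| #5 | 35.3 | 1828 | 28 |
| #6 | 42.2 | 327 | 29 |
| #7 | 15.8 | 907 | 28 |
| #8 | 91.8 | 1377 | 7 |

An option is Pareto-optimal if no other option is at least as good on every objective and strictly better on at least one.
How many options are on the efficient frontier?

3

#1: not dominated (best cost).
#2: dominated by #1 (write latency 48.5≤91.7, cost 103≤336, storage 40≥14).
#3: dominated by #7 (write latency 15.8≤18.7, cost 907≤1243, storage 28≥12).
#4: dominated by #7 (write latency 15.8≤33.5, cost 907≤1152, storage 28≥4).
#5: dominated by #7 (write latency 15.8≤35.3, cost 907≤1828, storage 28≥28).
#6: not dominated.
#7: not dominated (best write latency).
#8: dominated by #1 (write latency 48.5≤91.8, cost 103≤1377, storage 40≥7).
Pareto-optimal: #1, #6, #7 → 3.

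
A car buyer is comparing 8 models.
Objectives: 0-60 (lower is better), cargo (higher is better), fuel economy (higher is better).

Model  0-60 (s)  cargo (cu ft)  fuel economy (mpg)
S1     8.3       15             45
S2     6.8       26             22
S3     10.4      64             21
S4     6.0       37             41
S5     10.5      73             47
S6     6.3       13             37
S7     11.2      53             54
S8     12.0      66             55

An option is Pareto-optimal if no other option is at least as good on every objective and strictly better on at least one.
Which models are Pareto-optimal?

S1: not dominated.
S2: dominated by S4 (0-60 6.0≤6.8, cargo 37≥26, fuel economy 41≥22).
S3: not dominated.
S4: not dominated (best 0-60).
S5: not dominated (best cargo).
S6: dominated by S4 (0-60 6.0≤6.3, cargo 37≥13, fuel economy 41≥37).
S7: not dominated.
S8: not dominated (best fuel economy).

S1, S3, S4, S5, S7, S8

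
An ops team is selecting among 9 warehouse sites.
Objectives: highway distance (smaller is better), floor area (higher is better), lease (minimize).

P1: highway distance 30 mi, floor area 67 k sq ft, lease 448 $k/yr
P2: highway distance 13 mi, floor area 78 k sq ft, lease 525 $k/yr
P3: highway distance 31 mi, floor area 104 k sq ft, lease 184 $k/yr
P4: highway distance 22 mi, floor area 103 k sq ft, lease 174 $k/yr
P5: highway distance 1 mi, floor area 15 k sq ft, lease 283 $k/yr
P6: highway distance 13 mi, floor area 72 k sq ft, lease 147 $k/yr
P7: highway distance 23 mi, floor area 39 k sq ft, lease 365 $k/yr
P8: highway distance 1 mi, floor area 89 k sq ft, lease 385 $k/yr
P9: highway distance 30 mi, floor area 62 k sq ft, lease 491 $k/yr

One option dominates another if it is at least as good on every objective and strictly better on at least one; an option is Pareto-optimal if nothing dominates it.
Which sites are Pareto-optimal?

P3, P4, P5, P6, P8

P1: dominated by P4 (highway distance 22≤30, floor area 103≥67, lease 174≤448).
P2: dominated by P8 (highway distance 1≤13, floor area 89≥78, lease 385≤525).
P3: not dominated (best floor area).
P4: not dominated.
P5: not dominated.
P6: not dominated (best lease).
P7: dominated by P4 (highway distance 22≤23, floor area 103≥39, lease 174≤365).
P8: not dominated.
P9: dominated by P1 (highway distance 30≤30, floor area 67≥62, lease 448≤491).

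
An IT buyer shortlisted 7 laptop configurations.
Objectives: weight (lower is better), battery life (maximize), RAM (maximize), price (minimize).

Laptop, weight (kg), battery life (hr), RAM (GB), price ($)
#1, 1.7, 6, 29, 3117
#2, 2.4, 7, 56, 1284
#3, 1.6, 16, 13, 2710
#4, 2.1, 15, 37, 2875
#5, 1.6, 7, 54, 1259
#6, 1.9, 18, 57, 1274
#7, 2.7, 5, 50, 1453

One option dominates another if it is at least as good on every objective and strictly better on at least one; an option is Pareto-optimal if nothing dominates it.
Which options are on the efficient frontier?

#3, #5, #6

#1: dominated by #5 (weight 1.6≤1.7, battery life 7≥6, RAM 54≥29, price 1259≤3117).
#2: dominated by #6 (weight 1.9≤2.4, battery life 18≥7, RAM 57≥56, price 1274≤1284).
#3: not dominated.
#4: dominated by #6 (weight 1.9≤2.1, battery life 18≥15, RAM 57≥37, price 1274≤2875).
#5: not dominated (best price).
#6: not dominated (best battery life).
#7: dominated by #2 (weight 2.4≤2.7, battery life 7≥5, RAM 56≥50, price 1284≤1453).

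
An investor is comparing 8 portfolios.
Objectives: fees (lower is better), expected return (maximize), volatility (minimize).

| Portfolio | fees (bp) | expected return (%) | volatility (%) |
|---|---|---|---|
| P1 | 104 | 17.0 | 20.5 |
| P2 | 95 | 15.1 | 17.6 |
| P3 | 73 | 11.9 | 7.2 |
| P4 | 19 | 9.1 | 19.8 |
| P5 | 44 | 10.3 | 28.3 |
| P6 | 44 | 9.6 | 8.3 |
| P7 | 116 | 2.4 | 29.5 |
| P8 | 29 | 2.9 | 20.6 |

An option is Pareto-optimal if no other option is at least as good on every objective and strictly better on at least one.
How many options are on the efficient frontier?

P1: not dominated (best expected return).
P2: not dominated.
P3: not dominated (best volatility).
P4: not dominated (best fees).
P5: not dominated.
P6: not dominated.
P7: dominated by P1 (fees 104≤116, expected return 17.0≥2.4, volatility 20.5≤29.5).
P8: dominated by P4 (fees 19≤29, expected return 9.1≥2.9, volatility 19.8≤20.6).
Pareto-optimal: P1, P2, P3, P4, P5, P6 → 6.

6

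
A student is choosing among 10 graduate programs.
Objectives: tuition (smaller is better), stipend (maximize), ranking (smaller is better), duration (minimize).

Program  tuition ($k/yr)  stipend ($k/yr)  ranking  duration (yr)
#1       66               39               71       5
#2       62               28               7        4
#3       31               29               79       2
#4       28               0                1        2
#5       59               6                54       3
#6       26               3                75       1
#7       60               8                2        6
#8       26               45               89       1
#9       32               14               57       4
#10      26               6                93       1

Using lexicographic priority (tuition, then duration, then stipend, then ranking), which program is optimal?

First minimize tuition: best is 26, kept {#6, #8, #10}.
Then minimize duration: best is 1, kept {#6, #8, #10}.
Then maximize stipend: best is 45, kept {#8}.

#8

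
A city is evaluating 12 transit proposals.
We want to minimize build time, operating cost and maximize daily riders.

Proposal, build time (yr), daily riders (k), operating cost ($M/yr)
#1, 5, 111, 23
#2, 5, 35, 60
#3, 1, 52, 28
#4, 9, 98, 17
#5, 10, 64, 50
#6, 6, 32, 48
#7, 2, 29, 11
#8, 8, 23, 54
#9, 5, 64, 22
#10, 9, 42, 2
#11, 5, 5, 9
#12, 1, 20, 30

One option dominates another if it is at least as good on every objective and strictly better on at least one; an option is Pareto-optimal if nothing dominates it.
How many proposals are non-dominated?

#1: not dominated (best daily riders).
#2: dominated by #1 (build time 5≤5, daily riders 111≥35, operating cost 23≤60).
#3: not dominated.
#4: not dominated.
#5: dominated by #1 (build time 5≤10, daily riders 111≥64, operating cost 23≤50).
#6: dominated by #1 (build time 5≤6, daily riders 111≥32, operating cost 23≤48).
#7: not dominated.
#8: dominated by #1 (build time 5≤8, daily riders 111≥23, operating cost 23≤54).
#9: not dominated.
#10: not dominated (best operating cost).
#11: not dominated.
#12: dominated by #3 (build time 1≤1, daily riders 52≥20, operating cost 28≤30).
Pareto-optimal: #1, #3, #4, #7, #9, #10, #11 → 7.

7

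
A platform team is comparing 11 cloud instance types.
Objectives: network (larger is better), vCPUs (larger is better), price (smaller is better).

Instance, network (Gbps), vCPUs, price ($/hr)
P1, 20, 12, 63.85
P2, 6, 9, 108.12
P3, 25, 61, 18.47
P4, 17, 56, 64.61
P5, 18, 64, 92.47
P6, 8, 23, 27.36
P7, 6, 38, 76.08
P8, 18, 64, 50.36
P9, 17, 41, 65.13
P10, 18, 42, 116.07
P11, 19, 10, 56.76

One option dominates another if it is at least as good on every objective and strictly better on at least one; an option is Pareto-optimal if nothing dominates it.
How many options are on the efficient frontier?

2

P1: dominated by P3 (network 25≥20, vCPUs 61≥12, price 18.47≤63.85).
P2: dominated by P1 (network 20≥6, vCPUs 12≥9, price 63.85≤108.12).
P3: not dominated (best network).
P4: dominated by P3 (network 25≥17, vCPUs 61≥56, price 18.47≤64.61).
P5: dominated by P8 (network 18≥18, vCPUs 64≥64, price 50.36≤92.47).
P6: dominated by P3 (network 25≥8, vCPUs 61≥23, price 18.47≤27.36).
P7: dominated by P3 (network 25≥6, vCPUs 61≥38, price 18.47≤76.08).
P8: not dominated.
P9: dominated by P3 (network 25≥17, vCPUs 61≥41, price 18.47≤65.13).
P10: dominated by P3 (network 25≥18, vCPUs 61≥42, price 18.47≤116.07).
P11: dominated by P3 (network 25≥19, vCPUs 61≥10, price 18.47≤56.76).
Pareto-optimal: P3, P8 → 2.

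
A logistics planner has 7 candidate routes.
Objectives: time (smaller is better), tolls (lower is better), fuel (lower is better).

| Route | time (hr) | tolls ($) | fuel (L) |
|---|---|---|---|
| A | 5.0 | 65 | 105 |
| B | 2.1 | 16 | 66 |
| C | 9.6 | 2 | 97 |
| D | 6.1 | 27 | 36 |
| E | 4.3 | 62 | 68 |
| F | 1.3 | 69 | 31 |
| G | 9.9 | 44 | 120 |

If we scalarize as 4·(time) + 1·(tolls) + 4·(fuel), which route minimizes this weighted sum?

D

A: 4·5.0 + 1·65 + 4·105 = 505.0
B: 4·2.1 + 1·16 + 4·66 = 288.4
C: 4·9.6 + 1·2 + 4·97 = 428.4
D: 4·6.1 + 1·27 + 4·36 = 195.4
E: 4·4.3 + 1·62 + 4·68 = 351.2
F: 4·1.3 + 1·69 + 4·31 = 198.2
G: 4·9.9 + 1·44 + 4·120 = 563.6
Lowest: D at 195.4.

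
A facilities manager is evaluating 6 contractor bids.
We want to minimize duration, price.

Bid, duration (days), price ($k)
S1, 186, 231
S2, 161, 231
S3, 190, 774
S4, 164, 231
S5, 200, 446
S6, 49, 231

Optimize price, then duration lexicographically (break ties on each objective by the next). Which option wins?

First minimize price: best is 231, kept {S1, S2, S4, S6}.
Then minimize duration: best is 49, kept {S6}.

S6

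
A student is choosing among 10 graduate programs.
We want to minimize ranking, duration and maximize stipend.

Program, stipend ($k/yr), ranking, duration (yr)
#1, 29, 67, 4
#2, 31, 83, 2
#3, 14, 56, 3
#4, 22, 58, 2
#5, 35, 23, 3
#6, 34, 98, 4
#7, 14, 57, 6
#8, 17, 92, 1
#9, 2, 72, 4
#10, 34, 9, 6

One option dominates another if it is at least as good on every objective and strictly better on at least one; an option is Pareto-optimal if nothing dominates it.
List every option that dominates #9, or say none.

#1: stipend 29≥2, ranking 67≤72, duration 4≤4 — dominates #9.
#3: stipend 14≥2, ranking 56≤72, duration 3≤4 — dominates #9.
#4: stipend 22≥2, ranking 58≤72, duration 2≤4 — dominates #9.
#5: stipend 35≥2, ranking 23≤72, duration 3≤4 — dominates #9.
Others (#2, #6, #7, #8, #10) are each worse than #9 on at least one objective.

#1, #3, #4, #5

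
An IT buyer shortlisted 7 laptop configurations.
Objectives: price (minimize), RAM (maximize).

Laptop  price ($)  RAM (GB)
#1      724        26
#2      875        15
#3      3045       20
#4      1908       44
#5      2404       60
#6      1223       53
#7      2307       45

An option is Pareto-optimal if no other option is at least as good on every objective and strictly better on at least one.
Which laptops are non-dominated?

#1: not dominated (best price).
#2: dominated by #1 (price 724≤875, RAM 26≥15).
#3: dominated by #1 (price 724≤3045, RAM 26≥20).
#4: dominated by #6 (price 1223≤1908, RAM 53≥44).
#5: not dominated (best RAM).
#6: not dominated.
#7: dominated by #6 (price 1223≤2307, RAM 53≥45).

#1, #5, #6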